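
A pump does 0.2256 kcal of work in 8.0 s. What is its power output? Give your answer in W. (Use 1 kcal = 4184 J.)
Convert to SI: W = 943.91 J, t = 8.0 s
P = W/t = 943.91/8.0 = 118.0 W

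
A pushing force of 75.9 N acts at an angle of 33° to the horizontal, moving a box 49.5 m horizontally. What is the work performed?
W = F·d·cosθ = (75.9)(49.5)cos(33°) = 3151 J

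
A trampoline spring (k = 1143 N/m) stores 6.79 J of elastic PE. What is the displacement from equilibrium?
x = √(2·PE/k) = √(2·6.79/1143) = 0.109 m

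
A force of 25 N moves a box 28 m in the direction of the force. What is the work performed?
W = F·d = (25)(28) = 700.0 J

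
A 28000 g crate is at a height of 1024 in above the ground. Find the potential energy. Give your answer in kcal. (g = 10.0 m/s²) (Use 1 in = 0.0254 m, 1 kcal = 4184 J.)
Convert to SI: m = 28.0 kg, h = 26.0096 m
PE = mgh = (28.0)(10.0)(26.0096) = 7282.69 J = 1.741 kcal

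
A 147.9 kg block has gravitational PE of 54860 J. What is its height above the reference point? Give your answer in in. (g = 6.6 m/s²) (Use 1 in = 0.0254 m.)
h = PE/(mg) = 54860.0/(147.9·6.6) = 56.201 m = 2213 in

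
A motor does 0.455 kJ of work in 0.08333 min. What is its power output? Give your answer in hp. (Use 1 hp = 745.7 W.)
Convert to SI: W = 455.0 J, t = 4.9998 s
P = W/t = 455.0/4.9998 = 91.0036 W = 0.122 hp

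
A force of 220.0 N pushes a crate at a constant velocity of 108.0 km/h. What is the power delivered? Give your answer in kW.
Convert to SI: F = 220.0 N, v = 30.0 m/s
P = Fv = (220.0)(30.0) = 6600.0 W = 6.6 kW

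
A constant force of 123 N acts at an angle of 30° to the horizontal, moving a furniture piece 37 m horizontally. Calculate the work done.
W = F·d·cosθ = (123)(37)cos(30°) = 3941 J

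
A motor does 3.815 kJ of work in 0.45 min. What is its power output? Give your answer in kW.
Convert to SI: W = 3815.0 J, t = 27.0 s
P = W/t = 3815.0/27.0 = 141.296 W = 0.1413 kW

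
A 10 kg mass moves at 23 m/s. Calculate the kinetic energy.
KE = ½mv² = ½(10)(23)² = 2645.0 J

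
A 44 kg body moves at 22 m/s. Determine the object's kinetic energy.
KE = ½mv² = ½(44)(22)² = 10648.0 J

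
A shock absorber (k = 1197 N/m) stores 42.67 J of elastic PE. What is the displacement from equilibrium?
x = √(2·PE/k) = √(2·42.67/1197) = 0.267 m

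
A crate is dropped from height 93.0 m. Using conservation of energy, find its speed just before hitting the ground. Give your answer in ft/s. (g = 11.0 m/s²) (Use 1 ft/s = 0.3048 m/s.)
mgh = ½mv² ⇒ v = √(2gh) = √(2·11.0·93.0) = 45.2327 m/s = 148.4 ft/s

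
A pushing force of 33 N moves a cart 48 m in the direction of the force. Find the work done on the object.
W = F·d = (33)(48) = 1584 J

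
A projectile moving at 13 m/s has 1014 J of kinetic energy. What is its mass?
m = 2·KE/v² = 2·1014/(13)² = 12.0 kg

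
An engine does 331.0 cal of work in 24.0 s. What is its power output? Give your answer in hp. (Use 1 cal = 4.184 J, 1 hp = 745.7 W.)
Convert to SI: W = 1384.9 J, t = 24.0 s
P = W/t = 1384.9/24.0 = 57.7043 W = 0.07738 hp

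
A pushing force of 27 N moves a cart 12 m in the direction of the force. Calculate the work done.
W = F·d = (27)(12) = 324.0 J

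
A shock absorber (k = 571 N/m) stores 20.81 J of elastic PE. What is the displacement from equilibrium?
x = √(2·PE/k) = √(2·20.81/571) = 0.27 m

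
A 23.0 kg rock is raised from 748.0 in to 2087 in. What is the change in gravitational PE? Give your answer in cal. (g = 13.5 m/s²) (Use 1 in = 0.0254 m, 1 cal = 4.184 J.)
Convert to SI: m = 23.0 kg, Δh = 34.0106 m
ΔPE = mgΔh = (23.0)(13.5)(34.0106) = 10560.3 J = 2524 cal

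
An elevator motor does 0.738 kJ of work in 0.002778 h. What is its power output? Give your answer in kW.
Convert to SI: W = 738.0 J, t = 10.0008 s
P = W/t = 738.0/10.0008 = 73.7941 W = 0.07379 kW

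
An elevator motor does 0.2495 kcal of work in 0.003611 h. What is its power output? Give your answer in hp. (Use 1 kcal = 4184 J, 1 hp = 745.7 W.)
Convert to SI: W = 1043.91 J, t = 12.9996 s
P = W/t = 1043.91/12.9996 = 80.3031 W = 0.1077 hp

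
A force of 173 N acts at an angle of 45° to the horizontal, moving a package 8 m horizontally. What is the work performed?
W = F·d·cosθ = (173)(8)cos(45°) = 978.6 J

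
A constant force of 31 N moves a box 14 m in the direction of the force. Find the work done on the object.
W = F·d = (31)(14) = 434.0 J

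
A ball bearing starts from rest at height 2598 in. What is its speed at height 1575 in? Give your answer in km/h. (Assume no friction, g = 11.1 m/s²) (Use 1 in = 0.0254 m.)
Convert to SI: h₁−h₂ = 25.9842 m
mgh₁ = mgh₂ + ½mv² ⇒ v = √(2g(h₁−h₂)) = √(2·11.1·25.9842) = 24.0177 m/s = 86.46 km/h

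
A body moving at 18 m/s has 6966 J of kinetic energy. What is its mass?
m = 2·KE/v² = 2·6966/(18)² = 43.0 kg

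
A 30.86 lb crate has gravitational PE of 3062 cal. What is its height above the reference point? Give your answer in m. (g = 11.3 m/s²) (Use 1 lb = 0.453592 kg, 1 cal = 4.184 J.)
Convert to SI: m = 13.9978 kg, PE = 12811.4 J
h = PE/(mg) = 12811.4/(13.9978·11.3) = 80.99 m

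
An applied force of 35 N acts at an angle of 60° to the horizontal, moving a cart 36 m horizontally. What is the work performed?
W = F·d·cosθ = (35)(36)cos(60°) = 630.0 J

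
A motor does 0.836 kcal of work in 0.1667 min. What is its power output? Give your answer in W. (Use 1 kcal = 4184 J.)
Convert to SI: W = 3497.82 J, t = 10.002 s
P = W/t = 3497.82/10.002 = 349.7 W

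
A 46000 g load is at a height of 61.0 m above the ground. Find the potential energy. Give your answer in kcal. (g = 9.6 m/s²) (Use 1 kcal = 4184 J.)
Convert to SI: m = 46.0 kg, h = 61.0 m
PE = mgh = (46.0)(9.6)(61.0) = 26937.6 J = 6.438 kcal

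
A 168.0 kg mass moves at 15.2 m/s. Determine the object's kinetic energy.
KE = ½mv² = ½(168.0)(15.2)² = 19410 J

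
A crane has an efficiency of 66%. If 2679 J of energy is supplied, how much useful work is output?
W_out = η·W_in = 0.66·2679 = 1768.14 J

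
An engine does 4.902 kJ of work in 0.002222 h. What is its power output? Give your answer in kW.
Convert to SI: W = 4902.0 J, t = 7.9992 s
P = W/t = 4902.0/7.9992 = 612.811 W = 0.6128 kW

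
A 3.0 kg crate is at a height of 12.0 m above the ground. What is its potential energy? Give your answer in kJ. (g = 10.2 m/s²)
PE = mgh = (3.0)(10.2)(12.0) = 367.2 J = 0.3672 kJ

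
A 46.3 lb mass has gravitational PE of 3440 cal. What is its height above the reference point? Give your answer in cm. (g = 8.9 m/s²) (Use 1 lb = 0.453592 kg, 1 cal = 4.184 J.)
Convert to SI: m = 21.0013 kg, PE = 14393.0 J
h = PE/(mg) = 14393.0/(21.0013·8.9) = 77.0041 m = 7700 cm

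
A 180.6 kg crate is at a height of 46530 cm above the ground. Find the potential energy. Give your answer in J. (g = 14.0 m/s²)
Convert to SI: m = 180.6 kg, h = 465.3 m
PE = mgh = (180.6)(14.0)(465.3) = 1176000 J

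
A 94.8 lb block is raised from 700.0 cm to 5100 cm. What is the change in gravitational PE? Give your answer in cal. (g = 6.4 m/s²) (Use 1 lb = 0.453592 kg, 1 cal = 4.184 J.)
Convert to SI: m = 43.0005 kg, Δh = 44.0 m
ΔPE = mgΔh = (43.0005)(6.4)(44.0) = 12108.9 J = 2894 cal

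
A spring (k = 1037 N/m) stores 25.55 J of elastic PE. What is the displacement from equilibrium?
x = √(2·PE/k) = √(2·25.55/1037) = 0.222 m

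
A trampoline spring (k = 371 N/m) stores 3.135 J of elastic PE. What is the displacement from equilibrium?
x = √(2·PE/k) = √(2·3.135/371) = 0.13 m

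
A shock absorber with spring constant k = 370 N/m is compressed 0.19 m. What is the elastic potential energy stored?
PE = ½kx² = ½(370)(0.19)² = 6.679 J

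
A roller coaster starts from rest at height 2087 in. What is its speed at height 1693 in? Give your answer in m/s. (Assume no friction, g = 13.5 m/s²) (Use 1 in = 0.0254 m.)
Convert to SI: h₁−h₂ = 10.0076 m
mgh₁ = mgh₂ + ½mv² ⇒ v = √(2g(h₁−h₂)) = √(2·13.5·10.0076) = 16.44 m/s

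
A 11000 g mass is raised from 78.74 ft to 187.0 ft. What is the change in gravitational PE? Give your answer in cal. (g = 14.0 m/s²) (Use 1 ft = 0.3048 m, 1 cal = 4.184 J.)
Convert to SI: m = 11.0 kg, Δh = 32.9976 m
ΔPE = mgΔh = (11.0)(14.0)(32.9976) = 5081.64 J = 1215 cal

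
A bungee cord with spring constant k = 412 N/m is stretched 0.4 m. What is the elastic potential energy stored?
PE = ½kx² = ½(412)(0.4)² = 32.96 J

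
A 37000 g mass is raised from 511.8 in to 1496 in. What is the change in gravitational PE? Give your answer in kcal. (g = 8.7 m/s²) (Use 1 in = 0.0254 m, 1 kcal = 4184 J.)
Convert to SI: m = 37.0 kg, Δh = 24.9987 m
ΔPE = mgΔh = (37.0)(8.7)(24.9987) = 8047.08 J = 1.923 kcal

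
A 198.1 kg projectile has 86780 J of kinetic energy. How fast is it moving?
v = √(2·KE/m) = √(2·86780/198.1) = 29.6 m/s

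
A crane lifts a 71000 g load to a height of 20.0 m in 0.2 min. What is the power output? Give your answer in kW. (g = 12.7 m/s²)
Convert to SI: m = 71.0 kg, h = 20.0 m, t = 12.0 s
P = mgh/t = (71.0)(12.7)(20.0)/12.0 = 1502.83 W = 1.503 kW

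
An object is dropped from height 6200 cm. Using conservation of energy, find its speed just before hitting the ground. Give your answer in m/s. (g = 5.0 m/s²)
Convert to SI: h = 62.0 m
mgh = ½mv² ⇒ v = √(2gh) = √(2·5.0·62.0) = 24.9 m/s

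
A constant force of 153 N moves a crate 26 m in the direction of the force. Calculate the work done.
W = F·d = (153)(26) = 3978 J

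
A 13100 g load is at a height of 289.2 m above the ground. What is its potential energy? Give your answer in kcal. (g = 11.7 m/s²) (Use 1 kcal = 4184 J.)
Convert to SI: m = 13.1 kg, h = 289.2 m
PE = mgh = (13.1)(11.7)(289.2) = 44325.7 J = 10.59 kcal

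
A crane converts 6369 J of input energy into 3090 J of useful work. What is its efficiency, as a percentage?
η = W_out/W_in = 3090/6369 = 48.52%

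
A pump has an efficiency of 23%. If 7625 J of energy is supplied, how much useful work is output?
W_out = η·W_in = 0.23·7625 = 1753.75 J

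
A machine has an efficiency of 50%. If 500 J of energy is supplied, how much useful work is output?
W_out = η·W_in = 0.5·500 = 250.0 J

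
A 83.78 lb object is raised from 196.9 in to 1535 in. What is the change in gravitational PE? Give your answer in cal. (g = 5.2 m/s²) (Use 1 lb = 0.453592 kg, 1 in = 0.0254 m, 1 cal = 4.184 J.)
Convert to SI: m = 38.0019 kg, Δh = 33.9877 m
ΔPE = mgΔh = (38.0019)(5.2)(33.9877) = 6716.32 J = 1605 cal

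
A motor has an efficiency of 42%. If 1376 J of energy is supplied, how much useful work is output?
W_out = η·W_in = 0.42·1376 = 577.92 J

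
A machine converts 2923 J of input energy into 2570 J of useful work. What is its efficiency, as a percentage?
η = W_out/W_in = 2570/2923 = 87.92%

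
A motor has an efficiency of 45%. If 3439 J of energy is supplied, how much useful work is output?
W_out = η·W_in = 0.45·3439 = 1547.55 J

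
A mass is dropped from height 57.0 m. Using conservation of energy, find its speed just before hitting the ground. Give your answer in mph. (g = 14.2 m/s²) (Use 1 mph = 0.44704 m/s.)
mgh = ½mv² ⇒ v = √(2gh) = √(2·14.2·57.0) = 40.2343 m/s = 90.0 mph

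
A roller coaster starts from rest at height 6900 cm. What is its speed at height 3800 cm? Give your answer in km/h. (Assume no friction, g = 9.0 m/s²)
Convert to SI: h₁−h₂ = 31.0 m
mgh₁ = mgh₂ + ½mv² ⇒ v = √(2g(h₁−h₂)) = √(2·9.0·31.0) = 23.622 m/s = 85.04 km/h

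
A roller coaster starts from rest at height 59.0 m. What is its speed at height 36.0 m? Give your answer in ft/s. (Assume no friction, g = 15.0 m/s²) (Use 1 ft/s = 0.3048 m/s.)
mgh₁ = mgh₂ + ½mv² ⇒ v = √(2g(h₁−h₂)) = √(2·15.0·23.0) = 26.2679 m/s = 86.18 ft/s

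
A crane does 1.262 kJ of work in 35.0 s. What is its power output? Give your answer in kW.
Convert to SI: W = 1262.0 J, t = 35.0 s
P = W/t = 1262.0/35.0 = 36.0571 W = 0.03606 kW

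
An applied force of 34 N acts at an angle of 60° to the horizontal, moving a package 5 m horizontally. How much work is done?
W = F·d·cosθ = (34)(5)cos(60°) = 85.0 J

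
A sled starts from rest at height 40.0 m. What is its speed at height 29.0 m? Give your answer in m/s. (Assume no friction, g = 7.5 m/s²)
mgh₁ = mgh₂ + ½mv² ⇒ v = √(2g(h₁−h₂)) = √(2·7.5·11.0) = 12.85 m/s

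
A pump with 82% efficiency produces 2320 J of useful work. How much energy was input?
W_in = W_out/η = 2320/0.82 = 2829 J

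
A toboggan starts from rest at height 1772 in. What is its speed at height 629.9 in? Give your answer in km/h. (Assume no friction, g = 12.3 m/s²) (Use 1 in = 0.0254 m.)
Convert to SI: h₁−h₂ = 29.0093 m
mgh₁ = mgh₂ + ½mv² ⇒ v = √(2g(h₁−h₂)) = √(2·12.3·29.0093) = 26.7138 m/s = 96.17 km/h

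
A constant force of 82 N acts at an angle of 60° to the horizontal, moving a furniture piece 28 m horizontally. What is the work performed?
W = F·d·cosθ = (82)(28)cos(60°) = 1148 J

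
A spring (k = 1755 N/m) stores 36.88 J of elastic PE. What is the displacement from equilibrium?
x = √(2·PE/k) = √(2·36.88/1755) = 0.205 m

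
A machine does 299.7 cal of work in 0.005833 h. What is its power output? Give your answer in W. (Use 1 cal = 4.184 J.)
Convert to SI: W = 1253.94 J, t = 20.9988 s
P = W/t = 1253.94/20.9988 = 59.72 W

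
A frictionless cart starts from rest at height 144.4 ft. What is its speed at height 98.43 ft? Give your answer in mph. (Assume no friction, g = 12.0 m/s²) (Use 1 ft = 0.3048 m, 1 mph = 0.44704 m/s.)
Convert to SI: h₁−h₂ = 14.0117 m
mgh₁ = mgh₂ + ½mv² ⇒ v = √(2g(h₁−h₂)) = √(2·12.0·14.0117) = 18.3379 m/s = 41.02 mph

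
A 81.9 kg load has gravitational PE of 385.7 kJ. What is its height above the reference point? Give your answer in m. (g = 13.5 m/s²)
Convert to SI: m = 81.9 kg, PE = 385700 J
h = PE/(mg) = 385700/(81.9·13.5) = 348.8 m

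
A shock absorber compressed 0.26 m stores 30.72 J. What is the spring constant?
k = 2·PE/x² = 2·30.72/(0.26)² = 908.9 N/m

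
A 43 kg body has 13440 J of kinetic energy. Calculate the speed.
v = √(2·KE/m) = √(2·13440/43) = 25.0 m/s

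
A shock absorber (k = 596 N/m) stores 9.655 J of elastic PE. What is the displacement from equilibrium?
x = √(2·PE/k) = √(2·9.655/596) = 0.18 m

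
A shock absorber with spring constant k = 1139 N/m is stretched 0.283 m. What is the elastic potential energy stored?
PE = ½kx² = ½(1139)(0.283)² = 45.61 J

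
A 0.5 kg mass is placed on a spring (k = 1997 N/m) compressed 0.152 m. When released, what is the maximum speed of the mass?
½kx² = ½mv² ⇒ v = x√(k/m) = (0.152)√(1997/0.5) = 9.606 m/s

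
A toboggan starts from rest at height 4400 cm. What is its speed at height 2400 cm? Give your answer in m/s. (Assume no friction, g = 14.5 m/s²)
Convert to SI: h₁−h₂ = 20.0 m
mgh₁ = mgh₂ + ½mv² ⇒ v = √(2g(h₁−h₂)) = √(2·14.5·20.0) = 24.08 m/s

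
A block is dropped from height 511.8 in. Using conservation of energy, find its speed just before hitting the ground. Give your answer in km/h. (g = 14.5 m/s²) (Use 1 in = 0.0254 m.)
Convert to SI: h = 12.9997 m
mgh = ½mv² ⇒ v = √(2gh) = √(2·14.5·12.9997) = 19.4163 m/s = 69.9 km/h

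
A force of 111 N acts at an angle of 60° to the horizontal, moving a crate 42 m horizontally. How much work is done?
W = F·d·cosθ = (111)(42)cos(60°) = 2331 J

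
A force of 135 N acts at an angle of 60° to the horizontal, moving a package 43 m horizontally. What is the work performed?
W = F·d·cosθ = (135)(43)cos(60°) = 2903 J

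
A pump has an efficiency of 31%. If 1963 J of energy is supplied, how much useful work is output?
W_out = η·W_in = 0.31·1963 = 608.53 J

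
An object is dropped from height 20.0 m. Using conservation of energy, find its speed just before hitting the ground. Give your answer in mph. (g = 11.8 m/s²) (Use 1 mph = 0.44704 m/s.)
mgh = ½mv² ⇒ v = √(2gh) = √(2·11.8·20.0) = 21.7256 m/s = 48.6 mph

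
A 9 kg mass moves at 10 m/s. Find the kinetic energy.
KE = ½mv² = ½(9)(10)² = 450.0 J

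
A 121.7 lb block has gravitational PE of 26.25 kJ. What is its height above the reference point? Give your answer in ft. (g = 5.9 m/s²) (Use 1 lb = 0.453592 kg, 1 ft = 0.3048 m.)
Convert to SI: m = 55.2021 kg, PE = 26250.0 J
h = PE/(mg) = 26250.0/(55.2021·5.9) = 80.5975 m = 264.4 ft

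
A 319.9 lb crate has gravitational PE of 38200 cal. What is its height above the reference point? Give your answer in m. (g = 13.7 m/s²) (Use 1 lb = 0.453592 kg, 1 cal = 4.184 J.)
Convert to SI: m = 145.104 kg, PE = 159829 J
h = PE/(mg) = 159829/(145.104·13.7) = 80.4 m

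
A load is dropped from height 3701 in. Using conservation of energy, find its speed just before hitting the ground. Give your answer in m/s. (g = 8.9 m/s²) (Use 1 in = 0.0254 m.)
Convert to SI: h = 94.0054 m
mgh = ½mv² ⇒ v = √(2gh) = √(2·8.9·94.0054) = 40.91 m/s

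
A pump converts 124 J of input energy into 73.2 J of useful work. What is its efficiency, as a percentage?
η = W_out/W_in = 73.2/124 = 59.03%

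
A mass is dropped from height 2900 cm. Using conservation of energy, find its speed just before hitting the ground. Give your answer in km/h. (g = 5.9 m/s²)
Convert to SI: h = 29.0 m
mgh = ½mv² ⇒ v = √(2gh) = √(2·5.9·29.0) = 18.49865 m/s = 66.6 km/h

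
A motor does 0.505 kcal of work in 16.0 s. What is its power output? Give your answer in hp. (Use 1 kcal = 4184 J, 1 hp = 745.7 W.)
Convert to SI: W = 2112.92 J, t = 16.0 s
P = W/t = 2112.92/16.0 = 132.058 W = 0.1771 hp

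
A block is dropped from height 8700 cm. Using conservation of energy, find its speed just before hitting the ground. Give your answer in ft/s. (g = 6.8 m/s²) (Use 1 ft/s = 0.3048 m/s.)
Convert to SI: h = 87.0 m
mgh = ½mv² ⇒ v = √(2gh) = √(2·6.8·87.0) = 34.3977 m/s = 112.9 ft/s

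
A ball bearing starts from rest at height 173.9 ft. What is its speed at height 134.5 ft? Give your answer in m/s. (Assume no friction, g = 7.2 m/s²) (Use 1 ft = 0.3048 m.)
Convert to SI: h₁−h₂ = 12.0091 m
mgh₁ = mgh₂ + ½mv² ⇒ v = √(2g(h₁−h₂)) = √(2·7.2·12.0091) = 13.15 m/s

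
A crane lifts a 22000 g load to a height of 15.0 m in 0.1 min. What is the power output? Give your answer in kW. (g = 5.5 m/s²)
Convert to SI: m = 22.0 kg, h = 15.0 m, t = 6.0 s
P = mgh/t = (22.0)(5.5)(15.0)/6.0 = 302.5 W = 0.3025 kW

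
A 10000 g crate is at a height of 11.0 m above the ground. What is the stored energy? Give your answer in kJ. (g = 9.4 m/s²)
Convert to SI: m = 10.0 kg, h = 11.0 m
PE = mgh = (10.0)(9.4)(11.0) = 1034.0 J = 1.034 kJ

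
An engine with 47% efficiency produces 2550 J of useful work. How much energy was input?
W_in = W_out/η = 2550/0.47 = 5426 J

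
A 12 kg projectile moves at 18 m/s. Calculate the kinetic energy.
KE = ½mv² = ½(12)(18)² = 1944.0 J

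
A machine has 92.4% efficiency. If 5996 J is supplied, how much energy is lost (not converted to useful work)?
W_lost = W_in(1 − η) = 5996·(1 − 0.924) = 455.7 J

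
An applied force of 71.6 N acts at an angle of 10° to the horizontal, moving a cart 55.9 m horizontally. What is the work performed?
W = F·d·cosθ = (71.6)(55.9)cos(10°) = 3942 J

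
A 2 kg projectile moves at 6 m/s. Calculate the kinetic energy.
KE = ½mv² = ½(2)(6)² = 36.0 J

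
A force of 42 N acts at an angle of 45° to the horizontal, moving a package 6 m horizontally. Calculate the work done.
W = F·d·cosθ = (42)(6)cos(45°) = 178.2 J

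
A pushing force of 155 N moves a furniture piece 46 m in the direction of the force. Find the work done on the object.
W = F·d = (155)(46) = 7130 J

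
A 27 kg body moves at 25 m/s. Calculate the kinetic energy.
KE = ½mv² = ½(27)(25)² = 8437.5 J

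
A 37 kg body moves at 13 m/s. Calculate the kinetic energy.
KE = ½mv² = ½(37)(13)² = 3126.5 J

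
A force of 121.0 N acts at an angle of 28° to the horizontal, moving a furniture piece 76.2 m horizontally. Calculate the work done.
W = F·d·cosθ = (121.0)(76.2)cos(28°) = 8141 J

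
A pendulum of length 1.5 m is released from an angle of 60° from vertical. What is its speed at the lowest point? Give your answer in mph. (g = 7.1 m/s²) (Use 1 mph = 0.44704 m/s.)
h = L(1 − cosθ) = 1.5(1 − cos60°) = 0.75 m
v = √(2gh) = √(2·7.1·0.75) = 3.26343 m/s = 7.3 mph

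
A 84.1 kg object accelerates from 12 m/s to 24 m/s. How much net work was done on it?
W = ΔKE = ½m(v₂² − v₁²) = ½(84.1)(24² − 12²) = 18165.6 J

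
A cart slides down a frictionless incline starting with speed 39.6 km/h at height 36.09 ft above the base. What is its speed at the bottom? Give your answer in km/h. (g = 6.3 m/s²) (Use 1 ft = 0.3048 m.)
Convert to SI: v₀ = 11.0 m/s, h = 11.0002 m
½mv₀² + mgh = ½mv² ⇒ v = √(v₀² + 2gh) = √(11.0² + 2·6.3·11.0002) = 16.1122 m/s = 58.0 km/h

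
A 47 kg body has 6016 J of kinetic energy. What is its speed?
v = √(2·KE/m) = √(2·6016/47) = 16.0 m/s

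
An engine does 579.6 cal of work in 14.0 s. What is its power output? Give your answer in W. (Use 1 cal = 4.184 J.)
Convert to SI: W = 2425.05 J, t = 14.0 s
P = W/t = 2425.05/14.0 = 173.2 W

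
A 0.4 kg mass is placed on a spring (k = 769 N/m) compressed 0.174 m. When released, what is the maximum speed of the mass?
½kx² = ½mv² ⇒ v = x√(k/m) = (0.174)√(769/0.4) = 7.629 m/s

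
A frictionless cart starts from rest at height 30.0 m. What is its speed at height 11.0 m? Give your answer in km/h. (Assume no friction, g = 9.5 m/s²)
mgh₁ = mgh₂ + ½mv² ⇒ v = √(2g(h₁−h₂)) = √(2·9.5·19.0) = 19.0 m/s = 68.4 km/h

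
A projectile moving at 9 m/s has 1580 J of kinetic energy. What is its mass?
m = 2·KE/v² = 2·1580/(9)² = 39.01 kg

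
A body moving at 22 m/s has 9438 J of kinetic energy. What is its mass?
m = 2·KE/v² = 2·9438/(22)² = 39.0 kg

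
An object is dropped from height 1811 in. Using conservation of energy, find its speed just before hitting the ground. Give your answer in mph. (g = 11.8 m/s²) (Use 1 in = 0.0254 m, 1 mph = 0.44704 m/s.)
Convert to SI: h = 45.9994 m
mgh = ½mv² ⇒ v = √(2gh) = √(2·11.8·45.9994) = 32.9482 m/s = 73.7 mph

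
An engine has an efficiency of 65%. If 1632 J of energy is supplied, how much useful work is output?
W_out = η·W_in = 0.65·1632 = 1060.8 J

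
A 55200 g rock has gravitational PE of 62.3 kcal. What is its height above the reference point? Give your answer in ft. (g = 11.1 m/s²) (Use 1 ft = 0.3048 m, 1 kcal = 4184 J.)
Convert to SI: m = 55.2 kg, PE = 260663 J
h = PE/(mg) = 260663/(55.2·11.1) = 425.42 m = 1396 ft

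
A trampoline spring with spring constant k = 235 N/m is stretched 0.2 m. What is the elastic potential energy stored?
PE = ½kx² = ½(235)(0.2)² = 4.7 J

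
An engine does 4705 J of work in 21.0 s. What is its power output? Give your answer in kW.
P = W/t = 4705.0/21.0 = 224.048 W = 0.224 kW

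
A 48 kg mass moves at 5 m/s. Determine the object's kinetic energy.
KE = ½mv² = ½(48)(5)² = 600.0 J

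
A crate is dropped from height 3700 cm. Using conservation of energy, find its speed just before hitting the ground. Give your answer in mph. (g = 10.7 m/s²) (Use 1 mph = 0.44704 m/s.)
Convert to SI: h = 37.0 m
mgh = ½mv² ⇒ v = √(2gh) = √(2·10.7·37.0) = 28.13894 m/s = 62.95 mph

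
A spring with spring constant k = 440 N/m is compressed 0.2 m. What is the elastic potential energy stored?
PE = ½kx² = ½(440)(0.2)² = 8.8 J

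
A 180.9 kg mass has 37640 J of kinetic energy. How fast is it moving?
v = √(2·KE/m) = √(2·37640/180.9) = 20.4 m/s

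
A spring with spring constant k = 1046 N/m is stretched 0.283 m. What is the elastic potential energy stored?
PE = ½kx² = ½(1046)(0.283)² = 41.89 J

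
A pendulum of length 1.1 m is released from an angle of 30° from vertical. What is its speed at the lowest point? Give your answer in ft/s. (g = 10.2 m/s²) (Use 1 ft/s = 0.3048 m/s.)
h = L(1 − cosθ) = 1.1(1 − cos30°) = 0.147372 m
v = √(2gh) = √(2·10.2·0.147372) = 1.73389 m/s = 5.689 ft/s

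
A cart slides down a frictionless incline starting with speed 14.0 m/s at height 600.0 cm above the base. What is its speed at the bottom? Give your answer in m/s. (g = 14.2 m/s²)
Convert to SI: v₀ = 14.0 m/s, h = 6.0 m
½mv₀² + mgh = ½mv² ⇒ v = √(v₀² + 2gh) = √(14.0² + 2·14.2·6.0) = 19.14 m/s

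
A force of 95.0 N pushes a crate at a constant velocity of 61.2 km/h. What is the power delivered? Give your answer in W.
Convert to SI: F = 95.0 N, v = 17.0 m/s
P = Fv = (95.0)(17.0) = 1615 W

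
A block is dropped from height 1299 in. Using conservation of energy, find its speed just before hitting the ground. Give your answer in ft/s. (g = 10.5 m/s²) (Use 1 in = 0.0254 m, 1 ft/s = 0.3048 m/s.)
Convert to SI: h = 32.9946 m
mgh = ½mv² ⇒ v = √(2gh) = √(2·10.5·32.9946) = 26.3227 m/s = 86.36 ft/s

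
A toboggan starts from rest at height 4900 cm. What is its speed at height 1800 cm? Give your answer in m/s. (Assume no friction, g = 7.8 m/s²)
Convert to SI: h₁−h₂ = 31.0 m
mgh₁ = mgh₂ + ½mv² ⇒ v = √(2g(h₁−h₂)) = √(2·7.8·31.0) = 21.99 m/s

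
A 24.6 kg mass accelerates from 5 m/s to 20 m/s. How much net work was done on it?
W = ΔKE = ½m(v₂² − v₁²) = ½(24.6)(20² − 5²) = 4612.5 J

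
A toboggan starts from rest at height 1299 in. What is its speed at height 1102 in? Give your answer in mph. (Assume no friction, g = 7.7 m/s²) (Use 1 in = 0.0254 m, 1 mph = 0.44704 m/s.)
Convert to SI: h₁−h₂ = 5.0038 m
mgh₁ = mgh₂ + ½mv² ⇒ v = √(2g(h₁−h₂)) = √(2·7.7·5.0038) = 8.7783 m/s = 19.64 mph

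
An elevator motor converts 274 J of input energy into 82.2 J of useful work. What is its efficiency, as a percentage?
η = W_out/W_in = 82.2/274 = 30.0%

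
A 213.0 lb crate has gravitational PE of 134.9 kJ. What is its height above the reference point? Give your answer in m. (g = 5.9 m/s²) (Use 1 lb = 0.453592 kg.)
Convert to SI: m = 96.6151 kg, PE = 134900 J
h = PE/(mg) = 134900/(96.6151·5.9) = 236.7 m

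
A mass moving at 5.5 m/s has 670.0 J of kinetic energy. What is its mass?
m = 2·KE/v² = 2·670.0/(5.5)² = 44.3 kg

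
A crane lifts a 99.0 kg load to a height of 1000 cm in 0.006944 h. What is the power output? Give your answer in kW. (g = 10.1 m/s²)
Convert to SI: m = 99.0 kg, h = 10.0 m, t = 24.9984 s
P = mgh/t = (99.0)(10.1)(10.0)/24.9984 = 399.986 W = 0.4 kW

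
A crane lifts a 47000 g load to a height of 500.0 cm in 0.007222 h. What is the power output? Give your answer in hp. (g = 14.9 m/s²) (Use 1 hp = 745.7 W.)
Convert to SI: m = 47.0 kg, h = 5.0 m, t = 25.9992 s
P = mgh/t = (47.0)(14.9)(5.0)/25.9992 = 134.677 W = 0.1806 hp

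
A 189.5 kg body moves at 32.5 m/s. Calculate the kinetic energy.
KE = ½mv² = ½(189.5)(32.5)² = 100100 J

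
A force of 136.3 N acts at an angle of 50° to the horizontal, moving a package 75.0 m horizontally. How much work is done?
W = F·d·cosθ = (136.3)(75.0)cos(50°) = 6571 J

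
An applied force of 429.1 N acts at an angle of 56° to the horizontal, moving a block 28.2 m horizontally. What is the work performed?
W = F·d·cosθ = (429.1)(28.2)cos(56°) = 6767 J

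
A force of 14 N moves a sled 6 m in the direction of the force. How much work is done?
W = F·d = (14)(6) = 84.0 J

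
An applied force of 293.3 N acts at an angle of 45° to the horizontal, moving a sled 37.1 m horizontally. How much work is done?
W = F·d·cosθ = (293.3)(37.1)cos(45°) = 7694 J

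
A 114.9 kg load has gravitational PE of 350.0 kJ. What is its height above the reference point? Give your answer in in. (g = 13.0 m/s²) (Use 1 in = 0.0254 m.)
Convert to SI: m = 114.9 kg, PE = 350000 J
h = PE/(mg) = 350000/(114.9·13.0) = 234.317 m = 9225 in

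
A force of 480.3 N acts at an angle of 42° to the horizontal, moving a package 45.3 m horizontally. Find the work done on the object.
W = F·d·cosθ = (480.3)(45.3)cos(42°) = 16170 J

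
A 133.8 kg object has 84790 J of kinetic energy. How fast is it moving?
v = √(2·KE/m) = √(2·84790/133.8) = 35.6 m/s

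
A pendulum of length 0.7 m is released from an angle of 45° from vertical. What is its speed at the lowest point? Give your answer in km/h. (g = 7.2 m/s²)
h = L(1 − cosθ) = 0.7(1 − cos45°) = 0.205025 m
v = √(2gh) = √(2·7.2·0.205025) = 1.71824 m/s = 6.186 km/h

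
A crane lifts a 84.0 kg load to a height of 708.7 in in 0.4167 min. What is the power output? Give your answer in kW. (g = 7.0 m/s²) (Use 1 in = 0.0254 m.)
Convert to SI: m = 84.0 kg, h = 18.001 m, t = 25.002 s
P = mgh/t = (84.0)(7.0)(18.001)/25.002 = 423.349 W = 0.4233 kW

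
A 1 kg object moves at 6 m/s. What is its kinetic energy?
KE = ½mv² = ½(1)(6)² = 18.0 J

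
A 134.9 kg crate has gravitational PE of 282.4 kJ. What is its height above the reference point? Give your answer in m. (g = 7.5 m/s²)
Convert to SI: m = 134.9 kg, PE = 282400 J
h = PE/(mg) = 282400/(134.9·7.5) = 279.1 m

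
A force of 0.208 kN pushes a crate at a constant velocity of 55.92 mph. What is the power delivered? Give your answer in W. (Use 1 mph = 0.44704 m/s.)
Convert to SI: F = 208.0 N, v = 24.9985 m/s
P = Fv = (208.0)(24.9985) = 5200 W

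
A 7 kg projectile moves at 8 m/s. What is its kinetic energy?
KE = ½mv² = ½(7)(8)² = 224.0 J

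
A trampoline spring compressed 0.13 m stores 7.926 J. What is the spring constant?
k = 2·PE/x² = 2·7.926/(0.13)² = 938.0 N/m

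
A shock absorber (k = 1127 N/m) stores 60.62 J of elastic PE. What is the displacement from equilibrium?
x = √(2·PE/k) = √(2·60.62/1127) = 0.328 m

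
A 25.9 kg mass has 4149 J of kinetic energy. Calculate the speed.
v = √(2·KE/m) = √(2·4149/25.9) = 17.9 m/s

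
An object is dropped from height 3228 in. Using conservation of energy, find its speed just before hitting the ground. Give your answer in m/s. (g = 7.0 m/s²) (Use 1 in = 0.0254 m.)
Convert to SI: h = 81.9912 m
mgh = ½mv² ⇒ v = √(2gh) = √(2·7.0·81.9912) = 33.88 m/s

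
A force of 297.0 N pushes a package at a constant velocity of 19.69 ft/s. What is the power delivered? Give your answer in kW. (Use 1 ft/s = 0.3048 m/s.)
Convert to SI: F = 297.0 N, v = 6.00151 m/s
P = Fv = (297.0)(6.00151) = 1782.45 W = 1.782 kW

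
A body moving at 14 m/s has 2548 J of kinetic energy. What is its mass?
m = 2·KE/v² = 2·2548/(14)² = 26.0 kg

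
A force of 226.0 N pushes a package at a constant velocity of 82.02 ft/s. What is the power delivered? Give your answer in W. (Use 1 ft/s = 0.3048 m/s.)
Convert to SI: F = 226.0 N, v = 24.9997 m/s
P = Fv = (226.0)(24.9997) = 5650 W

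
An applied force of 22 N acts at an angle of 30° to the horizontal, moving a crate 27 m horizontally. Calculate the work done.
W = F·d·cosθ = (22)(27)cos(30°) = 514.4 J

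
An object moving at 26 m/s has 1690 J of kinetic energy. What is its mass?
m = 2·KE/v² = 2·1690/(26)² = 5.0 kg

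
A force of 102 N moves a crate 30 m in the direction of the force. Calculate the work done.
W = F·d = (102)(30) = 3060 J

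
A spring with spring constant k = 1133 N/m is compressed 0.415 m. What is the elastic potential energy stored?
PE = ½kx² = ½(1133)(0.415)² = 97.57 J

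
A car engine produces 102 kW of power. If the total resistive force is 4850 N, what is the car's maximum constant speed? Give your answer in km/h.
P = Fv ⇒ v = P/F = 102000 W/4850.0 N = 21.0309 m/s = 75.71 km/h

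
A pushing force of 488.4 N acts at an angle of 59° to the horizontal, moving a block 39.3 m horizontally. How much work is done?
W = F·d·cosθ = (488.4)(39.3)cos(59°) = 9886 J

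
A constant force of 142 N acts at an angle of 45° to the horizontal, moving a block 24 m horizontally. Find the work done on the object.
W = F·d·cosθ = (142)(24)cos(45°) = 2410 J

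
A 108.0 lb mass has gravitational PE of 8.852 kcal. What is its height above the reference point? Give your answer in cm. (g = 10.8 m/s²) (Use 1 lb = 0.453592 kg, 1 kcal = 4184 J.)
Convert to SI: m = 48.9879 kg, PE = 37036.8 J
h = PE/(mg) = 37036.8/(48.9879·10.8) = 70.0036 m = 7000 cm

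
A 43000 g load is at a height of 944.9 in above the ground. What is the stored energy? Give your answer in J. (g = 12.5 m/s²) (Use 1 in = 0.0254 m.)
Convert to SI: m = 43.0 kg, h = 24.0005 m
PE = mgh = (43.0)(12.5)(24.0005) = 12900 J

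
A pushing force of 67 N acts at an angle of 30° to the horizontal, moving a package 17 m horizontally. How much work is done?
W = F·d·cosθ = (67)(17)cos(30°) = 986.4 J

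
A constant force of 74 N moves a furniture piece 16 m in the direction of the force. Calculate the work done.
W = F·d = (74)(16) = 1184 J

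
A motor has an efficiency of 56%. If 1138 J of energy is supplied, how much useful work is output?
W_out = η·W_in = 0.56·1138 = 637.28 J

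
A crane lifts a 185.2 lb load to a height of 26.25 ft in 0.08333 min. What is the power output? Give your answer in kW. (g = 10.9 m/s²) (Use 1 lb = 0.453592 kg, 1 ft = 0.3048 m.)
Convert to SI: m = 84.0052 kg, h = 8.001 m, t = 4.9998 s
P = mgh/t = (84.0052)(10.9)(8.001)/4.9998 = 1465.29 W = 1.465 kW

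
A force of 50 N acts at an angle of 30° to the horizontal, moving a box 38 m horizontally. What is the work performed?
W = F·d·cosθ = (50)(38)cos(30°) = 1645 J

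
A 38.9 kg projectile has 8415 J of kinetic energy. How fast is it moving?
v = √(2·KE/m) = √(2·8415/38.9) = 20.8 m/s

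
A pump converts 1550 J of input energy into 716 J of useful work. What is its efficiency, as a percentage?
η = W_out/W_in = 716/1550 = 46.19%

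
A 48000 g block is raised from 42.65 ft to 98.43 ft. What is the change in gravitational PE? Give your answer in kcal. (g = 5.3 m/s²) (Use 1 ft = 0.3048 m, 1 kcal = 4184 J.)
Convert to SI: m = 48.0 kg, Δh = 17.0017 m
ΔPE = mgΔh = (48.0)(5.3)(17.0017) = 4325.24 J = 1.034 kcal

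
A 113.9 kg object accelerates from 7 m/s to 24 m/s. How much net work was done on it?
W = ΔKE = ½m(v₂² − v₁²) = ½(113.9)(24² − 7²) = 30012.65 J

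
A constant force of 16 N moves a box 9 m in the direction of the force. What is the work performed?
W = F·d = (16)(9) = 144.0 J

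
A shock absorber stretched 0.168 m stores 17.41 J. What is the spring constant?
k = 2·PE/x² = 2·17.41/(0.168)² = 1234 N/m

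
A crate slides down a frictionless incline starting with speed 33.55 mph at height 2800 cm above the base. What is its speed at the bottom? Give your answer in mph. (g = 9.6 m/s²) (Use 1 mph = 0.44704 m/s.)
Convert to SI: v₀ = 14.9982 m/s, h = 28.0 m
½mv₀² + mgh = ½mv² ⇒ v = √(v₀² + 2gh) = √(14.9982² + 2·9.6·28.0) = 27.6142 m/s = 61.77 mph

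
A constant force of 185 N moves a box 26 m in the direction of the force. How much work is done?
W = F·d = (185)(26) = 4810 J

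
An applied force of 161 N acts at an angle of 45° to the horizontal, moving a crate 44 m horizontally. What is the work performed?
W = F·d·cosθ = (161)(44)cos(45°) = 5009 J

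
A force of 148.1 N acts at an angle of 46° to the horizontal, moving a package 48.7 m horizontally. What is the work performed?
W = F·d·cosθ = (148.1)(48.7)cos(46°) = 5010 J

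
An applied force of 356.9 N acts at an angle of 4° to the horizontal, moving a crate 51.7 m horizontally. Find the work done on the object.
W = F·d·cosθ = (356.9)(51.7)cos(4°) = 18410 J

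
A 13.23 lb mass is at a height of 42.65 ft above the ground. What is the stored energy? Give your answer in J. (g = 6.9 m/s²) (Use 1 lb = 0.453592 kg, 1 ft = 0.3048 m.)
Convert to SI: m = 6.00102 kg, h = 12.9997 m
PE = mgh = (6.00102)(6.9)(12.9997) = 538.3 J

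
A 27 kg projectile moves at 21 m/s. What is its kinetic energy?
KE = ½mv² = ½(27)(21)² = 5953.5 J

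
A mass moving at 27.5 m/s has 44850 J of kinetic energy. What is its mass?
m = 2·KE/v² = 2·44850/(27.5)² = 118.6 kg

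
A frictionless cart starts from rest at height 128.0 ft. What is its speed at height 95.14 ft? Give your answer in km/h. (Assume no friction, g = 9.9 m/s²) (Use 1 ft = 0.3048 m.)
Convert to SI: h₁−h₂ = 10.0157 m
mgh₁ = mgh₂ + ½mv² ⇒ v = √(2g(h₁−h₂)) = √(2·9.9·10.0157) = 14.0823 m/s = 50.7 km/h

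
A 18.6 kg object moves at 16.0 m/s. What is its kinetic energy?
KE = ½mv² = ½(18.6)(16.0)² = 2381 J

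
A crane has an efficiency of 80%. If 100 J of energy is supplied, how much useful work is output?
W_out = η·W_in = 0.8·100 = 80.0 J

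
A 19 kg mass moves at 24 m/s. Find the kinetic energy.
KE = ½mv² = ½(19)(24)² = 5472.0 J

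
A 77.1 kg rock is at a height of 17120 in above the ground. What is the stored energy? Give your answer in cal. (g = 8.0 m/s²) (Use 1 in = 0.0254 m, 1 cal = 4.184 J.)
Convert to SI: m = 77.1 kg, h = 434.848 m
PE = mgh = (77.1)(8.0)(434.848) = 268214 J = 64100 cal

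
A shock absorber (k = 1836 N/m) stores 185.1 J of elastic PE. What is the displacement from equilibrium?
x = √(2·PE/k) = √(2·185.1/1836) = 0.449 m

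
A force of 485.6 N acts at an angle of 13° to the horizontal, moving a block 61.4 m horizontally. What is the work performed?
W = F·d·cosθ = (485.6)(61.4)cos(13°) = 29050 J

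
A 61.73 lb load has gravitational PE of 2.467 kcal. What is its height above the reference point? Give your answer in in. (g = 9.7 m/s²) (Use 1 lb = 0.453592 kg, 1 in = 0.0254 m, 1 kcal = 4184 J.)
Convert to SI: m = 28.0002 kg, PE = 10321.9 J
h = PE/(mg) = 10321.9/(28.0002·9.7) = 38.0038 m = 1496 in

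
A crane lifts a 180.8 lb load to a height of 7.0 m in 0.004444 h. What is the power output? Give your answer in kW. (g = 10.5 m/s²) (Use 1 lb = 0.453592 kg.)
Convert to SI: m = 82.0094 kg, h = 7.0 m, t = 15.9984 s
P = mgh/t = (82.0094)(10.5)(7.0)/15.9984 = 376.769 W = 0.3768 kW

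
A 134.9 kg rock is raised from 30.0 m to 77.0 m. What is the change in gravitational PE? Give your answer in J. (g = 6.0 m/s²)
ΔPE = mgΔh = (134.9)(6.0)(47.0) = 38040 J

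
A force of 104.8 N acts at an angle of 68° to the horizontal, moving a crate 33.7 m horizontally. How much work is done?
W = F·d·cosθ = (104.8)(33.7)cos(68°) = 1323 J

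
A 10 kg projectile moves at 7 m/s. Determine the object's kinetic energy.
KE = ½mv² = ½(10)(7)² = 245.0 J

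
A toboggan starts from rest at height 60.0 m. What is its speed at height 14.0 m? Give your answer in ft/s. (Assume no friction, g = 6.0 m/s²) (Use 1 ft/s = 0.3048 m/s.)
mgh₁ = mgh₂ + ½mv² ⇒ v = √(2g(h₁−h₂)) = √(2·6.0·46.0) = 23.4947 m/s = 77.08 ft/s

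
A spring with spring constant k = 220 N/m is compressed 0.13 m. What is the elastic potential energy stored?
PE = ½kx² = ½(220)(0.13)² = 1.859 J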